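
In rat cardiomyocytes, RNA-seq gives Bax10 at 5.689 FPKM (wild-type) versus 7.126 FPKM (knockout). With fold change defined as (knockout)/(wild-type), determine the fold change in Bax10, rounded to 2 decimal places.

1.25

Fold change = 7.126 / 5.689 = 1.253
Bax10 is upregulated.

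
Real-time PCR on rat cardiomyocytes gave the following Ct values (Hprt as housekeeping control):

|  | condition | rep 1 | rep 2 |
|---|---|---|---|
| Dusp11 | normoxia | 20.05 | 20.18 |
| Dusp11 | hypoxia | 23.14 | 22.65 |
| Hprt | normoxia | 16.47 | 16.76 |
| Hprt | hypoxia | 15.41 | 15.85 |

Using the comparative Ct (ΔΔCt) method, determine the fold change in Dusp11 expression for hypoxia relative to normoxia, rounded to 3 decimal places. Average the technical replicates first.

0.074

Mean Ct: Dusp11 normoxia 20.115; Dusp11 hypoxia 22.895; Hprt normoxia 16.615; Hprt hypoxia 15.630
ΔCt(normoxia) = 20.115 − 16.615 = 3.500
ΔCt(hypoxia) = 22.895 − 15.630 = 7.265
ΔΔCt = 7.265 − 3.500 = 3.765
Fold change = 2^(−3.765) = 0.0736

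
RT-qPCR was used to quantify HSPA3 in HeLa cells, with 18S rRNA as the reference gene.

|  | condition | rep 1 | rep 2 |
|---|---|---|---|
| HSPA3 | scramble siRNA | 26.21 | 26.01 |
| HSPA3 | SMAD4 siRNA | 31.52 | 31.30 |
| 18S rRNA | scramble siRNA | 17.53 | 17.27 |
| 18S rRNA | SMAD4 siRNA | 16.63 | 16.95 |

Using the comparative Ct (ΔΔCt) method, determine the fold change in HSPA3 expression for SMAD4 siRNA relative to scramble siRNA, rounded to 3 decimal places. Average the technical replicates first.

Mean Ct: HSPA3 scramble siRNA 26.110; HSPA3 SMAD4 siRNA 31.410; 18S rRNA scramble siRNA 17.400; 18S rRNA SMAD4 siRNA 16.790
ΔCt(scramble siRNA) = 26.110 − 17.400 = 8.710
ΔCt(SMAD4 siRNA) = 31.410 − 16.790 = 14.620
ΔΔCt = 14.620 − 8.710 = 5.910
Fold change = 2^(−5.910) = 0.0166

0.017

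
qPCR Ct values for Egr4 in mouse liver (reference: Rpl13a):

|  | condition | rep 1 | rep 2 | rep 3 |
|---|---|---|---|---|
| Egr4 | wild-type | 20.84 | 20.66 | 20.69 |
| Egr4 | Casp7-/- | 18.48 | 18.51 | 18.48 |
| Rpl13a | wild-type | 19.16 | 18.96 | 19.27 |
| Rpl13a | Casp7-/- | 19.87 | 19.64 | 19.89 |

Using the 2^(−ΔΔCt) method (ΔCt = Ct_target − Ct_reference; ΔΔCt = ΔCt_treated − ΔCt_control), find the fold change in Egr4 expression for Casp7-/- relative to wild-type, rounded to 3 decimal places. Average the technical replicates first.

7.516

Mean Ct: Egr4 wild-type 20.730; Egr4 Casp7-/- 18.490; Rpl13a wild-type 19.130; Rpl13a Casp7-/- 19.800
ΔCt(wild-type) = 20.730 − 19.130 = 1.600
ΔCt(Casp7-/-) = 18.490 − 19.800 = -1.310
ΔΔCt = -1.310 − 1.600 = -2.910
Fold change = 2^(−(-2.910)) = 2^2.910 = 7.5162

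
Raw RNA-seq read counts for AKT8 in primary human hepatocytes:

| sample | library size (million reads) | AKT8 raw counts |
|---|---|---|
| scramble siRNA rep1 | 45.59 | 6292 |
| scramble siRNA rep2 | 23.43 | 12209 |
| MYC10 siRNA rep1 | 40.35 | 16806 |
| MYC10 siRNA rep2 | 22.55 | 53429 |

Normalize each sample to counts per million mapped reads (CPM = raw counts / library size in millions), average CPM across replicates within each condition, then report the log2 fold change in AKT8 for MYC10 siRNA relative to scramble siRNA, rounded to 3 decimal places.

2.080

CPM(scramble siRNA rep1) = 6292 / 45.59 = 138.0127
CPM(scramble siRNA rep2) = 12209 / 23.43 = 521.0841
CPM(MYC10 siRNA rep1) = 16806 / 40.35 = 416.5056
CPM(MYC10 siRNA rep2) = 53429 / 22.55 = 2369.3570
mean CPM(scramble siRNA) = 329.5484; mean CPM(MYC10 siRNA) = 1392.9313
Fold change = 1392.9313 / 329.5484 = 4.22679
log2(4.22679) = 2.0796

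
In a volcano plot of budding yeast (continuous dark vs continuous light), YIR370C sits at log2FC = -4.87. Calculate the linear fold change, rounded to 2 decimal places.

Fold change = 2^(-4.87) = 0.034

0.03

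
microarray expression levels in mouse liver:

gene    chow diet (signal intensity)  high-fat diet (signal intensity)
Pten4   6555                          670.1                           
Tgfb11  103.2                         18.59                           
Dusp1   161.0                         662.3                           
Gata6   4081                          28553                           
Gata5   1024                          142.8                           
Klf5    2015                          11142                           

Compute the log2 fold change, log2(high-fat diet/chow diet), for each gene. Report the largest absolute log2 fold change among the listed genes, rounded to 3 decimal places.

3.290

log2(670.1/6555) = -3.290  (Pten4)
log2(18.59/103.2) = -2.473  (Tgfb11)
log2(662.3/161.0) = 2.040  (Dusp1)
log2(28553/4081) = 2.807  (Gata6)
log2(142.8/1024) = -2.842  (Gata5)
log2(11142/2015) = 2.467  (Klf5)
The largest magnitude belongs to Pten4.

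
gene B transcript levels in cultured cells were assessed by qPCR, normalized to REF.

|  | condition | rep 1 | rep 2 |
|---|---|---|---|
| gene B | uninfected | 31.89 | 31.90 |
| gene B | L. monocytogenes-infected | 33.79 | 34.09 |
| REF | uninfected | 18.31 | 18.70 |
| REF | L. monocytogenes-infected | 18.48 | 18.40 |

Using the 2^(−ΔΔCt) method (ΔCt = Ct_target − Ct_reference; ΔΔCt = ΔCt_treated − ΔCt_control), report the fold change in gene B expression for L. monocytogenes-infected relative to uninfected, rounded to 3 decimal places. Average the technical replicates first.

0.232

Mean Ct: gene B uninfected 31.895; gene B L. monocytogenes-infected 33.940; REF uninfected 18.505; REF L. monocytogenes-infected 18.440
ΔCt(uninfected) = 31.895 − 18.505 = 13.390
ΔCt(L. monocytogenes-infected) = 33.940 − 18.440 = 15.500
ΔΔCt = 15.500 − 13.390 = 2.110
Fold change = 2^(−2.110) = 0.2316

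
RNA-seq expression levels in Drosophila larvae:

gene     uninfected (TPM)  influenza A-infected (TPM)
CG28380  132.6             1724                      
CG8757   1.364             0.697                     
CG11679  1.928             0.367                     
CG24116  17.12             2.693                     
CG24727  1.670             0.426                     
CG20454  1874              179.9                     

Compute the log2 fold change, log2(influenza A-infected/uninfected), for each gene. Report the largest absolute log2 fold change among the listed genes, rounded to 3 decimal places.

3.701

log2(1724/132.6) = 3.701  (CG28380)
log2(0.697/1.364) = -0.969  (CG8757)
log2(0.367/1.928) = -2.393  (CG11679)
log2(2.693/17.12) = -2.668  (CG24116)
log2(0.426/1.670) = -1.971  (CG24727)
log2(179.9/1874) = -3.381  (CG20454)
The largest magnitude belongs to CG28380.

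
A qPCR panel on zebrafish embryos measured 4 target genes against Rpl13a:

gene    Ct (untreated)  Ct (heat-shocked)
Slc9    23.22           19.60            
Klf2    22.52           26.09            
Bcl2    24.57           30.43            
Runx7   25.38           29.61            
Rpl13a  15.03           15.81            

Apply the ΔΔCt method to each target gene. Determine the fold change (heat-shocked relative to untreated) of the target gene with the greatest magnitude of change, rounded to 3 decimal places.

0.030

Slc9: ΔΔCt = (19.60−15.81) − (23.22−15.03) = 3.79 − 8.19 = -4.40; fold change = 2^4.40 = 21.112
Klf2: ΔΔCt = (26.09−15.81) − (22.52−15.03) = 10.28 − 7.49 = 2.79; fold change = 2^-2.79 = 0.145
Bcl2: ΔΔCt = (30.43−15.81) − (24.57−15.03) = 14.62 − 9.54 = 5.08; fold change = 2^-5.08 = 0.030
Runx7: ΔΔCt = (29.61−15.81) − (25.38−15.03) = 13.80 − 10.35 = 3.45; fold change = 2^-3.45 = 0.092
Bcl2 has the largest |ΔΔCt| = 5.08.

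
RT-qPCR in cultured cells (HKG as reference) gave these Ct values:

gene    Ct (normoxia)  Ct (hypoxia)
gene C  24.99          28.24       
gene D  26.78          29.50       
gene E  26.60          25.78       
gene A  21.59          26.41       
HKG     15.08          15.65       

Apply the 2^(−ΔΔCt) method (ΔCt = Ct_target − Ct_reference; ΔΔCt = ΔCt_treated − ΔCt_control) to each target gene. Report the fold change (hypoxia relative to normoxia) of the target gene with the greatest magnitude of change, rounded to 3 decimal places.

0.053

gene C: ΔΔCt = (28.24−15.65) − (24.99−15.08) = 12.59 − 9.91 = 2.68; fold change = 2^-2.68 = 0.156
gene D: ΔΔCt = (29.50−15.65) − (26.78−15.08) = 13.85 − 11.70 = 2.15; fold change = 2^-2.15 = 0.225
gene E: ΔΔCt = (25.78−15.65) − (26.60−15.08) = 10.13 − 11.52 = -1.39; fold change = 2^1.39 = 2.621
gene A: ΔΔCt = (26.41−15.65) − (21.59−15.08) = 10.76 − 6.51 = 4.25; fold change = 2^-4.25 = 0.053
gene A has the largest |ΔΔCt| = 4.25.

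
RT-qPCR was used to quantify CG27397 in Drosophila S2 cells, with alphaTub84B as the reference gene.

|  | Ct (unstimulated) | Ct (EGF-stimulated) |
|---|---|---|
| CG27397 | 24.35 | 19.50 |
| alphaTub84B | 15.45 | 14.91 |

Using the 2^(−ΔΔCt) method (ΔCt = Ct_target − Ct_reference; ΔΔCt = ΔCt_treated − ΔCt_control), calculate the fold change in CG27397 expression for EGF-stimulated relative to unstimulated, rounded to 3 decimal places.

19.835

ΔCt(unstimulated) = 24.350 − 15.450 = 8.900
ΔCt(EGF-stimulated) = 19.500 − 14.910 = 4.590
ΔΔCt = 4.590 − 8.900 = -4.310
Fold change = 2^(−(-4.310)) = 2^4.310 = 19.8353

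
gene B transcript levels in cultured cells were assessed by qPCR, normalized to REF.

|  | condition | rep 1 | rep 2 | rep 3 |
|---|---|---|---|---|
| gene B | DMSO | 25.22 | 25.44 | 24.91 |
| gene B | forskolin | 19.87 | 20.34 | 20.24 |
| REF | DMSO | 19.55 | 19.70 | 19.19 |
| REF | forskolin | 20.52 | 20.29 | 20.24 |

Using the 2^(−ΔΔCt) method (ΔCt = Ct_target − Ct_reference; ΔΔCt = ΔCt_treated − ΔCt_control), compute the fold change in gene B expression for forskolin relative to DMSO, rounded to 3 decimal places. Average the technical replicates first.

60.129

Mean Ct: gene B DMSO 25.190; gene B forskolin 20.150; REF DMSO 19.480; REF forskolin 20.350
ΔCt(DMSO) = 25.190 − 19.480 = 5.710
ΔCt(forskolin) = 20.150 − 20.350 = -0.200
ΔΔCt = -0.200 − 5.710 = -5.910
Fold change = 2^(−(-5.910)) = 2^5.910 = 60.1295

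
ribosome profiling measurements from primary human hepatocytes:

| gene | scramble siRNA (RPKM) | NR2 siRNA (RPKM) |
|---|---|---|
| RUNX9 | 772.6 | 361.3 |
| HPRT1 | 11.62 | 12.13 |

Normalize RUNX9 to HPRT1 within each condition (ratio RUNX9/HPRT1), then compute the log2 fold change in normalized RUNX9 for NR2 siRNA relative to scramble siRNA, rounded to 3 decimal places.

-1.158

RUNX9/HPRT1 (scramble siRNA) = 772.6 / 11.62 = 66.489
RUNX9/HPRT1 (NR2 siRNA) = 361.3 / 12.13 = 29.786
Fold change = 29.786 / 66.489 = 0.4480
log2(0.4480) = -1.1585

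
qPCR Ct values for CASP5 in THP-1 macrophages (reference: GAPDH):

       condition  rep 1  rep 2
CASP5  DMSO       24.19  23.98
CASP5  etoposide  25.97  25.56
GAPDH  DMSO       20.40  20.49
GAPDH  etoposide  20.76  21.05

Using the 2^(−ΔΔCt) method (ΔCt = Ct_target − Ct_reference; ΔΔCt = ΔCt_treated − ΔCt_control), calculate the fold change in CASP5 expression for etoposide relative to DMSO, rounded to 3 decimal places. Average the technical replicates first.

0.429

Mean Ct: CASP5 DMSO 24.085; CASP5 etoposide 25.765; GAPDH DMSO 20.445; GAPDH etoposide 20.905
ΔCt(DMSO) = 24.085 − 20.445 = 3.640
ΔCt(etoposide) = 25.765 − 20.905 = 4.860
ΔΔCt = 4.860 − 3.640 = 1.220
Fold change = 2^(−1.220) = 0.4293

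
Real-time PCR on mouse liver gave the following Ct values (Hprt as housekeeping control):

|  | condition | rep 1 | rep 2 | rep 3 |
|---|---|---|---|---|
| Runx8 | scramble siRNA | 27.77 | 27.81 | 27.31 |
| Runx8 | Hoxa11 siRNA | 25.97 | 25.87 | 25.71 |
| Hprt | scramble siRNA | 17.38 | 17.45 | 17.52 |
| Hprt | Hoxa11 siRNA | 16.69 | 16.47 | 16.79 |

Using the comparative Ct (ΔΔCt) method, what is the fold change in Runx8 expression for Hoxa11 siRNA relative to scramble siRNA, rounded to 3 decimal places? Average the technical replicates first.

Mean Ct: Runx8 scramble siRNA 27.630; Runx8 Hoxa11 siRNA 25.850; Hprt scramble siRNA 17.450; Hprt Hoxa11 siRNA 16.650
ΔCt(scramble siRNA) = 27.630 − 17.450 = 10.180
ΔCt(Hoxa11 siRNA) = 25.850 − 16.650 = 9.200
ΔΔCt = 9.200 − 10.180 = -0.980
Fold change = 2^(−(-0.980)) = 2^0.980 = 1.9725

1.972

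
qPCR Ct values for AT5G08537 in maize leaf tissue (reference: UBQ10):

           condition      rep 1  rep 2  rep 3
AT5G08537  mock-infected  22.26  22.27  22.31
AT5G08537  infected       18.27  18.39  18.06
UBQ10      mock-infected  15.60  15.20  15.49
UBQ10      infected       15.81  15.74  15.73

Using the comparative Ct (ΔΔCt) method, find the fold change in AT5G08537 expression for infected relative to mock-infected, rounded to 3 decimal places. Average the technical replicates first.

Mean Ct: AT5G08537 mock-infected 22.280; AT5G08537 infected 18.240; UBQ10 mock-infected 15.430; UBQ10 infected 15.760
ΔCt(mock-infected) = 22.280 − 15.430 = 6.850
ΔCt(infected) = 18.240 − 15.760 = 2.480
ΔΔCt = 2.480 − 6.850 = -4.370
Fold change = 2^(−(-4.370)) = 2^4.370 = 20.6776

20.678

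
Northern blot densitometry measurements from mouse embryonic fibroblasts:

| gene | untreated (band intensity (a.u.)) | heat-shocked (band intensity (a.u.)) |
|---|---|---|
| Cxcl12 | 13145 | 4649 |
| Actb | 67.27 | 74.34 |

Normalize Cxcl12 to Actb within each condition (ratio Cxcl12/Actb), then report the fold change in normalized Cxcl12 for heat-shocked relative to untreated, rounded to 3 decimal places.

0.320

Cxcl12/Actb (untreated) = 13145 / 67.27 = 195.41
Cxcl12/Actb (heat-shocked) = 4649 / 74.34 = 62.537
Fold change = 62.537 / 195.41 = 0.3200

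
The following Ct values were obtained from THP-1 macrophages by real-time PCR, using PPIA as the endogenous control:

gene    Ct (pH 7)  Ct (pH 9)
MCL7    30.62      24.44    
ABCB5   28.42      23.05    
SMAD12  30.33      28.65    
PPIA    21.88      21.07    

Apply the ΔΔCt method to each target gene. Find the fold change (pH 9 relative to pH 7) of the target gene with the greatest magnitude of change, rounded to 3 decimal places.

41.355

MCL7: ΔΔCt = (24.44−21.07) − (30.62−21.88) = 3.37 − 8.74 = -5.37; fold change = 2^5.37 = 41.355
ABCB5: ΔΔCt = (23.05−21.07) − (28.42−21.88) = 1.98 − 6.54 = -4.56; fold change = 2^4.56 = 23.588
SMAD12: ΔΔCt = (28.65−21.07) − (30.33−21.88) = 7.58 − 8.45 = -0.87; fold change = 2^0.87 = 1.828
MCL7 has the largest |ΔΔCt| = 5.37.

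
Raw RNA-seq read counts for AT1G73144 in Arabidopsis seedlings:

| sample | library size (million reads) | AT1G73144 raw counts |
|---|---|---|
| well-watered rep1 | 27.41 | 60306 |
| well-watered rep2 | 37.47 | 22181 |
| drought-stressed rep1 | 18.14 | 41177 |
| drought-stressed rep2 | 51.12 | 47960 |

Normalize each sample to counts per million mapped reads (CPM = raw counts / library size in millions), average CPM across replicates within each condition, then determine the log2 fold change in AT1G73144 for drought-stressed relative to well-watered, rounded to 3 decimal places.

0.200

CPM(well-watered rep1) = 60306 / 27.41 = 2200.1459
CPM(well-watered rep2) = 22181 / 37.47 = 591.9669
CPM(drought-stressed rep1) = 41177 / 18.14 = 2269.9559
CPM(drought-stressed rep2) = 47960 / 51.12 = 938.1847
mean CPM(well-watered) = 1396.0564; mean CPM(drought-stressed) = 1604.0703
Fold change = 1604.0703 / 1396.0564 = 1.14900
log2(1.14900) = 0.2004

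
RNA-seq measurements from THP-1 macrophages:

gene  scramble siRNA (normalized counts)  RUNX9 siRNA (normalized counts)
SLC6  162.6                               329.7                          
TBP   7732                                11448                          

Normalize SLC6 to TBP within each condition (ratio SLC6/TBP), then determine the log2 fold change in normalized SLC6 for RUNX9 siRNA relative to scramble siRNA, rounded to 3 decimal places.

SLC6/TBP (scramble siRNA) = 162.6 / 7732 = 0.021029
SLC6/TBP (RUNX9 siRNA) = 329.7 / 11448 = 0.0288
Fold change = 0.0288 / 0.021029 = 1.3695
log2(1.3695) = 0.4536

0.454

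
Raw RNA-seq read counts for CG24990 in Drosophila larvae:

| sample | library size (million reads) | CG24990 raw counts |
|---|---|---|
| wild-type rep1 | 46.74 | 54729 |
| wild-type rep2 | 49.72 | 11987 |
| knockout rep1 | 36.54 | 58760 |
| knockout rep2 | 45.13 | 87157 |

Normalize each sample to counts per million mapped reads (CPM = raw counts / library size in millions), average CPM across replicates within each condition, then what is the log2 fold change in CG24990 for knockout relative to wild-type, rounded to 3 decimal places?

CPM(wild-type rep1) = 54729 / 46.74 = 1170.9243
CPM(wild-type rep2) = 11987 / 49.72 = 241.0901
CPM(knockout rep1) = 58760 / 36.54 = 1608.1007
CPM(knockout rep2) = 87157 / 45.13 = 1931.2431
mean CPM(wild-type) = 706.0072; mean CPM(knockout) = 1769.6719
Fold change = 1769.6719 / 706.0072 = 2.50659
log2(2.50659) = 1.3257

1.326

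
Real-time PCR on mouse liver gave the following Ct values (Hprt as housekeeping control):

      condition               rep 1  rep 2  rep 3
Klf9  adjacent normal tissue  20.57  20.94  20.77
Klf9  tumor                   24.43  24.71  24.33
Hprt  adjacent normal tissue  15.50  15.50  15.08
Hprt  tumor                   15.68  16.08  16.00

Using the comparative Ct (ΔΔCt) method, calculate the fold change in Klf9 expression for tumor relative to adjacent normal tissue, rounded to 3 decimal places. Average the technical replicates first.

0.111

Mean Ct: Klf9 adjacent normal tissue 20.760; Klf9 tumor 24.490; Hprt adjacent normal tissue 15.360; Hprt tumor 15.920
ΔCt(adjacent normal tissue) = 20.760 − 15.360 = 5.400
ΔCt(tumor) = 24.490 − 15.920 = 8.570
ΔΔCt = 8.570 − 5.400 = 3.170
Fold change = 2^(−3.170) = 0.1111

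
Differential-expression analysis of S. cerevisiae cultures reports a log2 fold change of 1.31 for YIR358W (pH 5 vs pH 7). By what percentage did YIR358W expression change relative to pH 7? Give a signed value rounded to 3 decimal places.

147.942%

Fold change = 2^(1.31) = 2.4794
Percent change = (FC − 1) × 100% = (2.4794 − 1) × 100 = 147.942%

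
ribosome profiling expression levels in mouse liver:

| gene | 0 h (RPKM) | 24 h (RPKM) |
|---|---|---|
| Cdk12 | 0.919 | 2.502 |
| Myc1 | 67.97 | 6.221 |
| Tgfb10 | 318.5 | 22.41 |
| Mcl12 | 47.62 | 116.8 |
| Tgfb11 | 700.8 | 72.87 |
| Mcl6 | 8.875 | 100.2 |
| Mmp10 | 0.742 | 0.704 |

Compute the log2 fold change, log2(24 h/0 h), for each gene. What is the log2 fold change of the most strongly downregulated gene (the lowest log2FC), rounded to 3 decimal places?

-3.829

log2(2.502/0.919) = 1.445  (Cdk12)
log2(6.221/67.97) = -3.450  (Myc1)
log2(22.41/318.5) = -3.829  (Tgfb10)
log2(116.8/47.62) = 1.294  (Mcl12)
log2(72.87/700.8) = -3.266  (Tgfb11)
log2(100.2/8.875) = 3.497  (Mcl6)
log2(0.704/0.742) = -0.076  (Mmp10)
Tgfb10 is most strongly downregulated.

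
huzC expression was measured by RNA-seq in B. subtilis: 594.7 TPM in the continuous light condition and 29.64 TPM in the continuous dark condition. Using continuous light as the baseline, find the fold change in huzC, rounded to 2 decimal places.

Fold change = 29.64 / 594.7 = 0.050
huzC is downregulated.

0.05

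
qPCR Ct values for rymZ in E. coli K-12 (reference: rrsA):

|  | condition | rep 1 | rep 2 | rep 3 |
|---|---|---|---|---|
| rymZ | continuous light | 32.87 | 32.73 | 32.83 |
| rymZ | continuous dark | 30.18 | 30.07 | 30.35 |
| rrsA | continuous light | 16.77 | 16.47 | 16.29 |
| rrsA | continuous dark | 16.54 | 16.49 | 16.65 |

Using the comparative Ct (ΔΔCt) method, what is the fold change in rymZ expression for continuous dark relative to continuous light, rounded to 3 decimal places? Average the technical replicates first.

6.320

Mean Ct: rymZ continuous light 32.810; rymZ continuous dark 30.200; rrsA continuous light 16.510; rrsA continuous dark 16.560
ΔCt(continuous light) = 32.810 − 16.510 = 16.300
ΔCt(continuous dark) = 30.200 − 16.560 = 13.640
ΔΔCt = 13.640 − 16.300 = -2.660
Fold change = 2^(−(-2.660)) = 2^2.660 = 6.3203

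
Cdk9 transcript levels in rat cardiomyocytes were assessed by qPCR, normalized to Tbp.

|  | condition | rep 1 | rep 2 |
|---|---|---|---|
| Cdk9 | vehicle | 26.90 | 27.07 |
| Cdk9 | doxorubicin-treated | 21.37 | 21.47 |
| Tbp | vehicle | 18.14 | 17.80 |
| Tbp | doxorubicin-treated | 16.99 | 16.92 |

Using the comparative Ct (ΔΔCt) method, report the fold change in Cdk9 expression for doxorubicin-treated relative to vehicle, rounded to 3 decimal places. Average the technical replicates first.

23.425

Mean Ct: Cdk9 vehicle 26.985; Cdk9 doxorubicin-treated 21.420; Tbp vehicle 17.970; Tbp doxorubicin-treated 16.955
ΔCt(vehicle) = 26.985 − 17.970 = 9.015
ΔCt(doxorubicin-treated) = 21.420 − 16.955 = 4.465
ΔΔCt = 4.465 − 9.015 = -4.550
Fold change = 2^(−(-4.550)) = 2^4.550 = 23.4254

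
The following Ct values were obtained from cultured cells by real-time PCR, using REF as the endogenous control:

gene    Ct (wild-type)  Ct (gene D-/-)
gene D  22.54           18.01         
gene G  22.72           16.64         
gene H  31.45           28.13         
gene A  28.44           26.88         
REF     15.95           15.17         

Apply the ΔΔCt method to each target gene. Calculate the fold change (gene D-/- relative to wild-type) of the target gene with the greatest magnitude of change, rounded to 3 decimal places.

gene D: ΔΔCt = (18.01−15.17) − (22.54−15.95) = 2.84 − 6.59 = -3.75; fold change = 2^3.75 = 13.454
gene G: ΔΔCt = (16.64−15.17) − (22.72−15.95) = 1.47 − 6.77 = -5.30; fold change = 2^5.30 = 39.397
gene H: ΔΔCt = (28.13−15.17) − (31.45−15.95) = 12.96 − 15.50 = -2.54; fold change = 2^2.54 = 5.816
gene A: ΔΔCt = (26.88−15.17) − (28.44−15.95) = 11.71 − 12.49 = -0.78; fold change = 2^0.78 = 1.717
gene G has the largest |ΔΔCt| = 5.30.

39.397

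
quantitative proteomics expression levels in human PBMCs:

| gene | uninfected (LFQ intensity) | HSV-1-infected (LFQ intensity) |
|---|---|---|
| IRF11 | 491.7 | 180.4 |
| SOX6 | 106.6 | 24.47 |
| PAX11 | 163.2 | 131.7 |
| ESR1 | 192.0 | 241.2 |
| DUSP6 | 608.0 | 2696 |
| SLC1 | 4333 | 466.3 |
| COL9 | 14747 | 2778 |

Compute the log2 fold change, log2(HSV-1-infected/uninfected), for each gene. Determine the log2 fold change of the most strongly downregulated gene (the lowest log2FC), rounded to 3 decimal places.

-3.216

log2(180.4/491.7) = -1.447  (IRF11)
log2(24.47/106.6) = -2.123  (SOX6)
log2(131.7/163.2) = -0.309  (PAX11)
log2(241.2/192.0) = 0.329  (ESR1)
log2(2696/608.0) = 2.149  (DUSP6)
log2(466.3/4333) = -3.216  (SLC1)
log2(2778/14747) = -2.408  (COL9)
SLC1 is most strongly downregulated.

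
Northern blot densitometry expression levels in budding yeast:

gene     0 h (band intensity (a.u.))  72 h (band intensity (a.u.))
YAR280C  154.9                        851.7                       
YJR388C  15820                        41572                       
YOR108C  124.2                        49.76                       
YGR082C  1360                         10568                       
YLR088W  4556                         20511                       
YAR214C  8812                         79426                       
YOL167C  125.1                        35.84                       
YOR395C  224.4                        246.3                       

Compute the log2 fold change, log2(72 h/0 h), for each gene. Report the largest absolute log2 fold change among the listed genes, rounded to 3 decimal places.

log2(851.7/154.9) = 2.459  (YAR280C)
log2(41572/15820) = 1.394  (YJR388C)
log2(49.76/124.2) = -1.320  (YOR108C)
log2(10568/1360) = 2.958  (YGR082C)
log2(20511/4556) = 2.171  (YLR088W)
log2(79426/8812) = 3.172  (YAR214C)
log2(35.84/125.1) = -1.803  (YOL167C)
log2(246.3/224.4) = 0.134  (YOR395C)
The largest magnitude belongs to YAR214C.

3.172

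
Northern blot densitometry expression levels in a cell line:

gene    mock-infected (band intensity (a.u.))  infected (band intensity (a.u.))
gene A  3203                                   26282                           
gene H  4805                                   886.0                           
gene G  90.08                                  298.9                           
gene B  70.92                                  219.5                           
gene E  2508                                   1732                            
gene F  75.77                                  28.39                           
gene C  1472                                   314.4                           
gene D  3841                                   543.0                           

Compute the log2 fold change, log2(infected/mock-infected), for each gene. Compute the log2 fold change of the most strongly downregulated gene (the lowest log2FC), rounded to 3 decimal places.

-2.822

log2(26282/3203) = 3.037  (gene A)
log2(886.0/4805) = -2.439  (gene H)
log2(298.9/90.08) = 1.730  (gene G)
log2(219.5/70.92) = 1.630  (gene B)
log2(1732/2508) = -0.534  (gene E)
log2(28.39/75.77) = -1.416  (gene F)
log2(314.4/1472) = -2.227  (gene C)
log2(543.0/3841) = -2.822  (gene D)
gene D is most strongly downregulated.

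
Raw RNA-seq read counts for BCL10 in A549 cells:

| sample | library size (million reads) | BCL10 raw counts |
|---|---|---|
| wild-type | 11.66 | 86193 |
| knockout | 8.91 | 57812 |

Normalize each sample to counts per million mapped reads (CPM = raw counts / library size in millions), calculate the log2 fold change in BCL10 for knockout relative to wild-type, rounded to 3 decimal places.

-0.188

CPM(wild-type) = 86193 / 11.66 = 7392.1955
CPM(knockout) = 57812 / 8.91 = 6488.4400
Fold change = 6488.4400 / 7392.1955 = 0.87774
log2(0.87774) = -0.1881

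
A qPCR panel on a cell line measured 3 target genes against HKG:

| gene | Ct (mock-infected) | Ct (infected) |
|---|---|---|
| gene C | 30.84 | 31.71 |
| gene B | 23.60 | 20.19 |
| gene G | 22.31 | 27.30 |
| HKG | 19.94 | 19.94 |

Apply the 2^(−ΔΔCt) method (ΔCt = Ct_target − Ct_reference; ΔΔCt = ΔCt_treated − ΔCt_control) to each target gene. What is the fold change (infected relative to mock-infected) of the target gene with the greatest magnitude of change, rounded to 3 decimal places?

0.031

gene C: ΔΔCt = (31.71−19.94) − (30.84−19.94) = 11.77 − 10.90 = 0.87; fold change = 2^-0.87 = 0.547
gene B: ΔΔCt = (20.19−19.94) − (23.60−19.94) = 0.25 − 3.66 = -3.41; fold change = 2^3.41 = 10.629
gene G: ΔΔCt = (27.30−19.94) − (22.31−19.94) = 7.36 − 2.37 = 4.99; fold change = 2^-4.99 = 0.031
gene G has the largest |ΔΔCt| = 4.99.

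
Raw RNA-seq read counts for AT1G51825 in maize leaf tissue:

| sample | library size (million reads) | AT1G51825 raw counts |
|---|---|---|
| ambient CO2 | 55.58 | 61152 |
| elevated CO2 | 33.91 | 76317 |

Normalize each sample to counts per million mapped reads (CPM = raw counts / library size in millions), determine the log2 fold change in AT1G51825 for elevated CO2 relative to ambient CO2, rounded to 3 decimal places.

CPM(ambient CO2) = 61152 / 55.58 = 1100.2519
CPM(elevated CO2) = 76317 / 33.91 = 2250.5751
Fold change = 2250.5751 / 1100.2519 = 2.04551
log2(2.04551) = 1.0325

1.032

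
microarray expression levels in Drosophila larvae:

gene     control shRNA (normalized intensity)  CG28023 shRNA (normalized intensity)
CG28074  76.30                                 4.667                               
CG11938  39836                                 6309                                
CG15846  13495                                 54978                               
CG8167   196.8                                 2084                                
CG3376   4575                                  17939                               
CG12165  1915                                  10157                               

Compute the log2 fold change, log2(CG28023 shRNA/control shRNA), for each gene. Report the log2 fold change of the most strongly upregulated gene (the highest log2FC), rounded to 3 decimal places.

log2(4.667/76.30) = -4.031  (CG28074)
log2(6309/39836) = -2.659  (CG11938)
log2(54978/13495) = 2.026  (CG15846)
log2(2084/196.8) = 3.405  (CG8167)
log2(17939/4575) = 1.971  (CG3376)
log2(10157/1915) = 2.407  (CG12165)
CG8167 is most strongly upregulated.

3.405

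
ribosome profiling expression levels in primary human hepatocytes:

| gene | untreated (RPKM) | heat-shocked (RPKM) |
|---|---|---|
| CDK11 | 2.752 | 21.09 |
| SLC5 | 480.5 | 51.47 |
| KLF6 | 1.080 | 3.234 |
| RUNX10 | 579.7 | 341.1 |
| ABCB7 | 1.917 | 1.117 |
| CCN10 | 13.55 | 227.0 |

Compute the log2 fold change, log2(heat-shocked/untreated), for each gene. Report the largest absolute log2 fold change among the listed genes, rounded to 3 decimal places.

log2(21.09/2.752) = 2.938  (CDK11)
log2(51.47/480.5) = -3.223  (SLC5)
log2(3.234/1.080) = 1.582  (KLF6)
log2(341.1/579.7) = -0.765  (RUNX10)
log2(1.117/1.917) = -0.779  (ABCB7)
log2(227.0/13.55) = 4.066  (CCN10)
The largest magnitude belongs to CCN10.

4.066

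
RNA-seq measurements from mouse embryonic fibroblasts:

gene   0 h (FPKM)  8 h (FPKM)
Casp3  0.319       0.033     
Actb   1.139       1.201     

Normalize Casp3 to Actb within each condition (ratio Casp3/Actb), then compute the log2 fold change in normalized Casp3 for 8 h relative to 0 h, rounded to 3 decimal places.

Casp3/Actb (0 h) = 0.319 / 1.139 = 0.28007
Casp3/Actb (8 h) = 0.033 / 1.201 = 0.027477
Fold change = 0.027477 / 0.28007 = 0.0981
log2(0.0981) = -3.3495

-3.349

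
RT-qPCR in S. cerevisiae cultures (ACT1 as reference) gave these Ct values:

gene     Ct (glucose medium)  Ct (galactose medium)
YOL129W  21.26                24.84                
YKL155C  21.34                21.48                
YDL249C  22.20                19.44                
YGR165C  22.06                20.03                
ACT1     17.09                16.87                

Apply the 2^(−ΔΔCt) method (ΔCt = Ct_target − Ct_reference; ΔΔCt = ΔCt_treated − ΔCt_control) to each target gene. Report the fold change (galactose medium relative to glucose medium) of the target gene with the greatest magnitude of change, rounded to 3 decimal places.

YOL129W: ΔΔCt = (24.84−16.87) − (21.26−17.09) = 7.97 − 4.17 = 3.80; fold change = 2^-3.80 = 0.072
YKL155C: ΔΔCt = (21.48−16.87) − (21.34−17.09) = 4.61 − 4.25 = 0.36; fold change = 2^-0.36 = 0.779
YDL249C: ΔΔCt = (19.44−16.87) − (22.20−17.09) = 2.57 − 5.11 = -2.54; fold change = 2^2.54 = 5.816
YGR165C: ΔΔCt = (20.03−16.87) − (22.06−17.09) = 3.16 − 4.97 = -1.81; fold change = 2^1.81 = 3.506
YOL129W has the largest |ΔΔCt| = 3.80.

0.072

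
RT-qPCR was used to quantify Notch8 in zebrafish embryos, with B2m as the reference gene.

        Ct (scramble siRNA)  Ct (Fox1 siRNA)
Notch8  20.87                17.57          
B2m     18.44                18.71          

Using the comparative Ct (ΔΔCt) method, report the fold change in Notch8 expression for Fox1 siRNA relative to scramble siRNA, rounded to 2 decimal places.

11.88

ΔCt(scramble siRNA) = 20.870 − 18.440 = 2.430
ΔCt(Fox1 siRNA) = 17.570 − 18.710 = -1.140
ΔΔCt = -1.140 − 2.430 = -3.570
Fold change = 2^(−(-3.570)) = 2^3.570 = 11.876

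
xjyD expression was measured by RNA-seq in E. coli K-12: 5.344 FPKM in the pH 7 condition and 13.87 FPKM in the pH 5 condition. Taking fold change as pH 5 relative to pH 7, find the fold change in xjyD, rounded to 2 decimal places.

Fold change = 13.87 / 5.344 = 2.595
xjyD is upregulated.

2.60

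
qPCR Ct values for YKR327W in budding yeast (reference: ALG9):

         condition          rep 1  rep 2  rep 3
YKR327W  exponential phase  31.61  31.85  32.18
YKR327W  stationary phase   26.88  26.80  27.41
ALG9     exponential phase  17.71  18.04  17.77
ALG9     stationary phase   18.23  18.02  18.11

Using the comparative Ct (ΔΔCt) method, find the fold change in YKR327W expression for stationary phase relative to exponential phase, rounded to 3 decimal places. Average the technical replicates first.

35.017

Mean Ct: YKR327W exponential phase 31.880; YKR327W stationary phase 27.030; ALG9 exponential phase 17.840; ALG9 stationary phase 18.120
ΔCt(exponential phase) = 31.880 − 17.840 = 14.040
ΔCt(stationary phase) = 27.030 − 18.120 = 8.910
ΔΔCt = 8.910 − 14.040 = -5.130
Fold change = 2^(−(-5.130)) = 2^5.130 = 35.0174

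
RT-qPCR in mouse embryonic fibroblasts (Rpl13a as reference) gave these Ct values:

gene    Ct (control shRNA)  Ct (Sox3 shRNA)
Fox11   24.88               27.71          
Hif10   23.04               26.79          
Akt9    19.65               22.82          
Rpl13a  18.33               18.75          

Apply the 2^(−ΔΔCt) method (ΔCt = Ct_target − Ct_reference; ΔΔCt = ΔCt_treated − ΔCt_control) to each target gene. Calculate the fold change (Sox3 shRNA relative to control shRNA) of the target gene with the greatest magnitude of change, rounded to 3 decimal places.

0.099

Fox11: ΔΔCt = (27.71−18.75) − (24.88−18.33) = 8.96 − 6.55 = 2.41; fold change = 2^-2.41 = 0.188
Hif10: ΔΔCt = (26.79−18.75) − (23.04−18.33) = 8.04 − 4.71 = 3.33; fold change = 2^-3.33 = 0.099
Akt9: ΔΔCt = (22.82−18.75) − (19.65−18.33) = 4.07 − 1.32 = 2.75; fold change = 2^-2.75 = 0.149
Hif10 has the largest |ΔΔCt| = 3.33.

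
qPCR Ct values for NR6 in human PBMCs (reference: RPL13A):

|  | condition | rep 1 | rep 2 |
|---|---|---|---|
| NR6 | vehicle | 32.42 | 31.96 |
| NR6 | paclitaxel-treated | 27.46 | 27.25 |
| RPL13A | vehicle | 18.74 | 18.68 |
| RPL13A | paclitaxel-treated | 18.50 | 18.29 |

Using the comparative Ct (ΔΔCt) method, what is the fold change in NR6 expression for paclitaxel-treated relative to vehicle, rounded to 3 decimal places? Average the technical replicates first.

22.943

Mean Ct: NR6 vehicle 32.190; NR6 paclitaxel-treated 27.355; RPL13A vehicle 18.710; RPL13A paclitaxel-treated 18.395
ΔCt(vehicle) = 32.190 − 18.710 = 13.480
ΔCt(paclitaxel-treated) = 27.355 − 18.395 = 8.960
ΔΔCt = 8.960 − 13.480 = -4.520
Fold change = 2^(−(-4.520)) = 2^4.520 = 22.9433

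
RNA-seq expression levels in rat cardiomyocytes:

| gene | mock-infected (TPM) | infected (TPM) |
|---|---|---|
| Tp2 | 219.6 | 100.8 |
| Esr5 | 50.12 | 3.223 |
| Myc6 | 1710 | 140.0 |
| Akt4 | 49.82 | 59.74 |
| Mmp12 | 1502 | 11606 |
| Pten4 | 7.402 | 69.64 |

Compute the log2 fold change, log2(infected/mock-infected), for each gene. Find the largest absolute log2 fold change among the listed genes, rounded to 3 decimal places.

log2(100.8/219.6) = -1.123  (Tp2)
log2(3.223/50.12) = -3.959  (Esr5)
log2(140.0/1710) = -3.610  (Myc6)
log2(59.74/49.82) = 0.262  (Akt4)
log2(11606/1502) = 2.950  (Mmp12)
log2(69.64/7.402) = 3.234  (Pten4)
The largest magnitude belongs to Esr5.

3.959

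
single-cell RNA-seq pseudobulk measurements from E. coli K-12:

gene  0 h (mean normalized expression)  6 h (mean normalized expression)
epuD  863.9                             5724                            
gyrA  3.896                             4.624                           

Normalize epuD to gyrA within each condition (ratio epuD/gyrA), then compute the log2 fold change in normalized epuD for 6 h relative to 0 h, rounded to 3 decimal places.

2.481

epuD/gyrA (0 h) = 863.9 / 3.896 = 221.74
epuD/gyrA (6 h) = 5724 / 4.624 = 1237.9
Fold change = 1237.9 / 221.74 = 5.5826
log2(5.5826) = 2.4809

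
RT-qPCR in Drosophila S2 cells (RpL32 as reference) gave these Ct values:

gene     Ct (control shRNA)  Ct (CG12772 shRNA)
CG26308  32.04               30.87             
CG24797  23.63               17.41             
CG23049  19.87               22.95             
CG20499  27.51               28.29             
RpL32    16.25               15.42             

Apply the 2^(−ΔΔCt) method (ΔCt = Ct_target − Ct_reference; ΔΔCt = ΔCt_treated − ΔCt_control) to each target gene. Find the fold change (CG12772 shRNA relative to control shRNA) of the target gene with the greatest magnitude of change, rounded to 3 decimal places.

41.933

CG26308: ΔΔCt = (30.87−15.42) − (32.04−16.25) = 15.45 − 15.79 = -0.34; fold change = 2^0.34 = 1.266
CG24797: ΔΔCt = (17.41−15.42) − (23.63−16.25) = 1.99 − 7.38 = -5.39; fold change = 2^5.39 = 41.933
CG23049: ΔΔCt = (22.95−15.42) − (19.87−16.25) = 7.53 − 3.62 = 3.91; fold change = 2^-3.91 = 0.067
CG20499: ΔΔCt = (28.29−15.42) − (27.51−16.25) = 12.87 − 11.26 = 1.61; fold change = 2^-1.61 = 0.328
CG24797 has the largest |ΔΔCt| = 5.39.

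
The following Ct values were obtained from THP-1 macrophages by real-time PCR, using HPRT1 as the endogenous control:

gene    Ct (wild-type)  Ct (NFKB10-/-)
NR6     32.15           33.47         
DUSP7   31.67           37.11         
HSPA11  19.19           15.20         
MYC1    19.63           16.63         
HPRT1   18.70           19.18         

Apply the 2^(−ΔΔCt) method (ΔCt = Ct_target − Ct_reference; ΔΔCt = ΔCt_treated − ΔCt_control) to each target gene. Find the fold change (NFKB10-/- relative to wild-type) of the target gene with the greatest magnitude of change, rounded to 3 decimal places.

0.032

NR6: ΔΔCt = (33.47−19.18) − (32.15−18.70) = 14.29 − 13.45 = 0.84; fold change = 2^-0.84 = 0.559
DUSP7: ΔΔCt = (37.11−19.18) − (31.67−18.70) = 17.93 − 12.97 = 4.96; fold change = 2^-4.96 = 0.032
HSPA11: ΔΔCt = (15.20−19.18) − (19.19−18.70) = -3.98 − 0.49 = -4.47; fold change = 2^4.47 = 22.162
MYC1: ΔΔCt = (16.63−19.18) − (19.63−18.70) = -2.55 − 0.93 = -3.48; fold change = 2^3.48 = 11.158
DUSP7 has the largest |ΔΔCt| = 4.96.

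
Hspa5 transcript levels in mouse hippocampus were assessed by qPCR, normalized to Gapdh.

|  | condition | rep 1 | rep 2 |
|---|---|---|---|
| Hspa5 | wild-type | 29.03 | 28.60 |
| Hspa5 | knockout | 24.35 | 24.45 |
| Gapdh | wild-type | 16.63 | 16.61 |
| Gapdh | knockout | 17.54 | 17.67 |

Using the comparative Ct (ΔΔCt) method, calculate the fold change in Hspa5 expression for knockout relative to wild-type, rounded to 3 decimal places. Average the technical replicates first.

42.224

Mean Ct: Hspa5 wild-type 28.815; Hspa5 knockout 24.400; Gapdh wild-type 16.620; Gapdh knockout 17.605
ΔCt(wild-type) = 28.815 − 16.620 = 12.195
ΔCt(knockout) = 24.400 − 17.605 = 6.795
ΔΔCt = 6.795 − 12.195 = -5.400
Fold change = 2^(−(-5.400)) = 2^5.400 = 42.2243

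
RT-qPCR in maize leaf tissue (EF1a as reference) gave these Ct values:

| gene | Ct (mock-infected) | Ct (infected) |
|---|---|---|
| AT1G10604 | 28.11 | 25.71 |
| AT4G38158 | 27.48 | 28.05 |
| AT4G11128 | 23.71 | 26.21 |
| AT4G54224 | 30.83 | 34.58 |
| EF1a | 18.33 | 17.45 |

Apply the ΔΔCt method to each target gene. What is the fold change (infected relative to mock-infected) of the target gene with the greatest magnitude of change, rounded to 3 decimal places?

0.040

AT1G10604: ΔΔCt = (25.71−17.45) − (28.11−18.33) = 8.26 − 9.78 = -1.52; fold change = 2^1.52 = 2.868
AT4G38158: ΔΔCt = (28.05−17.45) − (27.48−18.33) = 10.60 − 9.15 = 1.45; fold change = 2^-1.45 = 0.366
AT4G11128: ΔΔCt = (26.21−17.45) − (23.71−18.33) = 8.76 − 5.38 = 3.38; fold change = 2^-3.38 = 0.096
AT4G54224: ΔΔCt = (34.58−17.45) − (30.83−18.33) = 17.13 − 12.50 = 4.63; fold change = 2^-4.63 = 0.040
AT4G54224 has the largest |ΔΔCt| = 4.63.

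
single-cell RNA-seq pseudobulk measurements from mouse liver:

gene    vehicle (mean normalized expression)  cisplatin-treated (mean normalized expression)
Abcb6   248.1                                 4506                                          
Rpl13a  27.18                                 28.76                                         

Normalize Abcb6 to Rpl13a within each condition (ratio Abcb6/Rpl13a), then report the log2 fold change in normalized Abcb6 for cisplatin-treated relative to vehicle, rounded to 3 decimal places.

4.101

Abcb6/Rpl13a (vehicle) = 248.1 / 27.18 = 9.128
Abcb6/Rpl13a (cisplatin-treated) = 4506 / 28.76 = 156.68
Fold change = 156.68 / 9.128 = 17.1643
log2(17.1643) = 4.1013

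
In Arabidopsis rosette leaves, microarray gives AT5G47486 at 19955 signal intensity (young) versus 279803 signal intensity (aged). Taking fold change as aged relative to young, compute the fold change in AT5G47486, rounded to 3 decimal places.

Fold change = 279803 / 19955 = 14.0217
AT5G47486 is upregulated.

14.022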